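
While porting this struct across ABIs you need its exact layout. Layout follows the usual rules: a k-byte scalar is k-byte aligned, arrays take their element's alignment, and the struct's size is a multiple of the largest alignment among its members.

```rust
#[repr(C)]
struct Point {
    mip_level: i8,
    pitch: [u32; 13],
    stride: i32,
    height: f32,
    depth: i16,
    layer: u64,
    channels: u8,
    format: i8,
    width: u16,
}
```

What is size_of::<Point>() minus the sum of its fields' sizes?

@0: mip_level [1B, align 1] → 1
+3 pad (align 4)
@4: pitch [52B, align 4] → 56
@56: stride [4B, align 4] → 60
@60: height [4B, align 4] → 64
@64: depth [2B, align 2] → 66
+6 pad (align 8)
@72: layer [8B, align 8] → 80
@80: channels [1B, align 1] → 81
@81: format [1B, align 1] → 82
@82: width [2B, align 2] → 84
+4 tail pad (align 8)
size 88, align 8
data bytes 75, size 88 → padding 13

13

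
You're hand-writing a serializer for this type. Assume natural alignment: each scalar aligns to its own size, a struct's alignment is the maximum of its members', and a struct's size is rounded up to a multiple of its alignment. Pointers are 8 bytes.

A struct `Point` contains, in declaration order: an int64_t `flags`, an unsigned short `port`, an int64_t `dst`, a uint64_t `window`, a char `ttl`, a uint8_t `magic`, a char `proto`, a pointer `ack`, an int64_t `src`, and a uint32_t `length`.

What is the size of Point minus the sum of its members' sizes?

15

0..8  flags  (8B, 8-aligned)
8..10  port  (2B, 2-aligned)
10..16  -- padding (6B)
16..24  dst  (8B, 8-aligned)
24..32  window  (8B, 8-aligned)
32..33  ttl  (1B, 1-aligned)
33..34  magic  (1B, 1-aligned)
34..35  proto  (1B, 1-aligned)
35..40  -- padding (5B)
40..48  ack  (8B, 8-aligned)
48..56  src  (8B, 8-aligned)
56..60  length  (4B, 4-aligned)
60..64  -- tail padding (4B)
sizeof = 64, alignof = 8
data bytes 49, size 64 → padding 15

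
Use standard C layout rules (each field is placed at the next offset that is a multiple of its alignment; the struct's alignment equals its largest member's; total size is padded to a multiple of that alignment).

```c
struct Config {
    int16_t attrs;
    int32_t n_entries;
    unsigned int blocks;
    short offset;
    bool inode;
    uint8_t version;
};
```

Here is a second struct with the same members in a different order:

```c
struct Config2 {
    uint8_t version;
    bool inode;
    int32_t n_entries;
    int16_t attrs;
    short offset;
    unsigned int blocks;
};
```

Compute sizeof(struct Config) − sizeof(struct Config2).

0

0..2  attrs  (2B, 2-aligned)
2..4  -- padding (2B)
4..8  n_entries  (4B, 4-aligned)
8..12  blocks  (4B, 4-aligned)
12..14  offset  (2B, 2-aligned)
14..15  inode  (1B, 1-aligned)
15..16  version  (1B, 1-aligned)
sizeof = 16, alignof = 4
— Config2 —
0..1  version  (1B, 1-aligned)
1..2  inode  (1B, 1-aligned)
2..4  -- padding (2B)
4..8  n_entries  (4B, 4-aligned)
8..10  attrs  (2B, 2-aligned)
10..12  offset  (2B, 2-aligned)
12..16  blocks  (4B, 4-aligned)
sizeof = 16, alignof = 4
16 − 16 = 0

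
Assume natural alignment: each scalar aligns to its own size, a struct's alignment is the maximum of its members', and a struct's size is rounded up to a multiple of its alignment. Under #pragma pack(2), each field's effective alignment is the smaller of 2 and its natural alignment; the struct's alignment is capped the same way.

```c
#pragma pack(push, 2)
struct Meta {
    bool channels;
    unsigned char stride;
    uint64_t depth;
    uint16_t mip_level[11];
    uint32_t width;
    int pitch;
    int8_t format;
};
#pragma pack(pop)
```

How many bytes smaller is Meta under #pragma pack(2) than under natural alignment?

natural layout:
  0..1  channels  (1B, 1-aligned)
  1..2  stride  (1B, 1-aligned)
  2..8  -- padding (6B)
  8..16  depth  (8B, 8-aligned)
  16..38  mip_level  (22B, 2-aligned)
  38..40  -- padding (2B)
  40..44  width  (4B, 4-aligned)
  44..48  pitch  (4B, 4-aligned)
  48..49  format  (1B, 1-aligned)
  49..56  -- tail padding (7B)
  sizeof = 56, alignof = 8
packed(2) layout:
  0..1  channels  (1B, 1-aligned)
  1..2  stride  (1B, 1-aligned)
  2..10  depth  (8B, 2-aligned)
  10..32  mip_level  (22B, 2-aligned)
  32..36  width  (4B, 2-aligned)
  36..40  pitch  (4B, 2-aligned)
  40..41  format  (1B, 1-aligned)
  41..42  -- tail padding (1B)
  sizeof = 42, alignof = 2
56 − 42 = 14

14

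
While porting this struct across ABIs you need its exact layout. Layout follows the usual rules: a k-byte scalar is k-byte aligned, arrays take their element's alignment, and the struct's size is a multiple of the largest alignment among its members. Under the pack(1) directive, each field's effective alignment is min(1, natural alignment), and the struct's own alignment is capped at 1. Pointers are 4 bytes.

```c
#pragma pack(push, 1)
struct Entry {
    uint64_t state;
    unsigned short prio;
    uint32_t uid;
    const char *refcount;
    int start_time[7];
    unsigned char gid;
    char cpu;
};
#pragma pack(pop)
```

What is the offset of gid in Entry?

46

@0: state [8B, align 1] → 8
@8: prio [2B, align 1] → 10
@10: uid [4B, align 1] → 14
@14: refcount [4B, align 1] → 18
@18: start_time [28B, align 1] → 46
@46: gid [1B, align 1] → 47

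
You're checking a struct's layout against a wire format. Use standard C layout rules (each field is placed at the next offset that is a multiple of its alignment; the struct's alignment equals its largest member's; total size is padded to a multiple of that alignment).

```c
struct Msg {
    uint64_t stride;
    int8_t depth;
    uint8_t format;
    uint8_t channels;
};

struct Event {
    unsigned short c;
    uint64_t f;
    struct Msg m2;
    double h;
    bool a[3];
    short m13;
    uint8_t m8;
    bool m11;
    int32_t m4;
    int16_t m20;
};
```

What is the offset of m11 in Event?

47

Msg: stride at 0 (size 8, align 8) → ends 8; depth at 8 (size 1, align 1) → ends 9; format at 9 (size 1, align 1) → ends 10; channels at 10 (size 1, align 1) → ends 11; tail pad 5 to reach multiple of 8; total 16 bytes, alignment 8
c at 0 (size 2, align 2) → ends 2
pad 6 to align 8 for f
f at 8 (size 8, align 8) → ends 16
m2 at 16 (size 16, align 8) → ends 32
h at 32 (size 8, align 8) → ends 40
a at 40 (size 3, align 1) → ends 43
pad 1 to align 2 for m13
m13 at 44 (size 2, align 2) → ends 46
m8 at 46 (size 1, align 1) → ends 47
m11 at 47 (size 1, align 1) → ends 48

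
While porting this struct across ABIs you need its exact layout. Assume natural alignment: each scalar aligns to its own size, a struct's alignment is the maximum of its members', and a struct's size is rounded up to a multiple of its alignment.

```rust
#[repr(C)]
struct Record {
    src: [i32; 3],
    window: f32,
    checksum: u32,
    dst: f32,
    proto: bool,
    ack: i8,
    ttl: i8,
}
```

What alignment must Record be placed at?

member alignments: src=4, window=4, checksum=4, dst=4, proto=1, ack=1, ttl=1
max = 4

4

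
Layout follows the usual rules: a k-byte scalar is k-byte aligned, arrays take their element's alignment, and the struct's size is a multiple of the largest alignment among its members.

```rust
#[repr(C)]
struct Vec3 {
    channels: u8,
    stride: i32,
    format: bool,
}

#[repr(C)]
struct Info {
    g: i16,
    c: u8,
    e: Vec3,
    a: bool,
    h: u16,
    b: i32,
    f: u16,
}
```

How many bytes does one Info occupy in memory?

28

Vec3: channels at 0 (size 1, align 1) → ends 1; pad 3 to align 4 for stride; stride at 4 (size 4, align 4) → ends 8; format at 8 (size 1, align 1) → ends 9; tail pad 3 to reach multiple of 4; total 12 bytes, alignment 4
g at 0 (size 2, align 2) → ends 2
c at 2 (size 1, align 1) → ends 3
pad 1 to align 4 for e
e at 4 (size 12, align 4) → ends 16
a at 16 (size 1, align 1) → ends 17
pad 1 to align 2 for h
h at 18 (size 2, align 2) → ends 20
b at 20 (size 4, align 4) → ends 24
f at 24 (size 2, align 2) → ends 26
tail pad 2 to reach multiple of 4
total 28 bytes, alignment 4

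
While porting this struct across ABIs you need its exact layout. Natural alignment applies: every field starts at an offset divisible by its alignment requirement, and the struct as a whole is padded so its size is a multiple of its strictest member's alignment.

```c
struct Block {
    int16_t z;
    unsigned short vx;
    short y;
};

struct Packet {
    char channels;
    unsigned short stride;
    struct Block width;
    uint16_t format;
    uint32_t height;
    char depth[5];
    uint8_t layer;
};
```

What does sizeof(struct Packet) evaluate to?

24

Block: z at 0 (size 2, align 2) → ends 2; vx at 2 (size 2, align 2) → ends 4; y at 4 (size 2, align 2) → ends 6; total 6 bytes, alignment 2
channels at 0 (size 1, align 1) → ends 1
pad 1 to align 2 for stride
stride at 2 (size 2, align 2) → ends 4
width at 4 (size 6, align 2) → ends 10
format at 10 (size 2, align 2) → ends 12
height at 12 (size 4, align 4) → ends 16
depth at 16 (size 5, align 1) → ends 21
layer at 21 (size 1, align 1) → ends 22
tail pad 2 to reach multiple of 4
total 24 bytes, alignment 4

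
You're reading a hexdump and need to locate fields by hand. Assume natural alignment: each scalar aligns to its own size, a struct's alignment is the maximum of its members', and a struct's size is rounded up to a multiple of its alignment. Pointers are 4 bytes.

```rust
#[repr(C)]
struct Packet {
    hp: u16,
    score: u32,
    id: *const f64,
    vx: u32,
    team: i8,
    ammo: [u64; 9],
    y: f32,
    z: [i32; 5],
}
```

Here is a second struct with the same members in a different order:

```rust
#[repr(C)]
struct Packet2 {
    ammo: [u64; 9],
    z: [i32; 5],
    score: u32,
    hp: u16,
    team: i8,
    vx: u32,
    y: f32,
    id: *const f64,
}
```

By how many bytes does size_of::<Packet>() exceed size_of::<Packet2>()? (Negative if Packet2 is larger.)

0..2  hp  (2B, 2-aligned)
2..4  -- padding (2B)
4..8  score  (4B, 4-aligned)
8..12  id  (4B, 4-aligned)
12..16  vx  (4B, 4-aligned)
16..17  team  (1B, 1-aligned)
17..24  -- padding (7B)
24..96  ammo  (72B, 8-aligned)
96..100  y  (4B, 4-aligned)
100..120  z  (20B, 4-aligned)
sizeof = 120, alignof = 8
— Packet2 —
0..72  ammo  (72B, 8-aligned)
72..92  z  (20B, 4-aligned)
92..96  score  (4B, 4-aligned)
96..98  hp  (2B, 2-aligned)
98..99  team  (1B, 1-aligned)
99..100  -- padding (1B)
100..104  vx  (4B, 4-aligned)
104..108  y  (4B, 4-aligned)
108..112  id  (4B, 4-aligned)
sizeof = 112, alignof = 8
120 − 112 = 8

8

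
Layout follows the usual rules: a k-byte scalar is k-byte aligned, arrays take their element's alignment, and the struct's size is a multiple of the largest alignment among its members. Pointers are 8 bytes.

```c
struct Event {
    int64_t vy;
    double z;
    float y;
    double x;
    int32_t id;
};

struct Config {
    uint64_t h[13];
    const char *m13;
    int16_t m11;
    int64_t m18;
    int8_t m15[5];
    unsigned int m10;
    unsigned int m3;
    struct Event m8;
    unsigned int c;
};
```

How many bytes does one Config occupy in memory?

192

Event: vy at 0 (size 8, align 8) → ends 8; z at 8 (size 8, align 8) → ends 16; y at 16 (size 4, align 4) → ends 20; pad 4 to align 8 for x; x at 24 (size 8, align 8) → ends 32; id at 32 (size 4, align 4) → ends 36; tail pad 4 to reach multiple of 8; total 40 bytes, alignment 8
h at 0 (size 104, align 8) → ends 104
m13 at 104 (size 8, align 8) → ends 112
m11 at 112 (size 2, align 2) → ends 114
pad 6 to align 8 for m18
m18 at 120 (size 8, align 8) → ends 128
m15 at 128 (size 5, align 1) → ends 133
pad 3 to align 4 for m10
m10 at 136 (size 4, align 4) → ends 140
m3 at 140 (size 4, align 4) → ends 144
m8 at 144 (size 40, align 8) → ends 184
c at 184 (size 4, align 4) → ends 188
tail pad 4 to reach multiple of 8
total 192 bytes, alignment 8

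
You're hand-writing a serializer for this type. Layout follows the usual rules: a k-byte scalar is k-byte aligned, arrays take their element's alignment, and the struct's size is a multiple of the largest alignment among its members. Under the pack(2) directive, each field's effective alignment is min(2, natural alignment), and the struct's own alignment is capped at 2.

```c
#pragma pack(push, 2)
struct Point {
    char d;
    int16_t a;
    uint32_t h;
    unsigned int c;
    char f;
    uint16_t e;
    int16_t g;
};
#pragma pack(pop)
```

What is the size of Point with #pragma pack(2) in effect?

18

0..1  d  (1B, 1-aligned)
1..2  -- padding (1B)
2..4  a  (2B, 2-aligned)
4..8  h  (4B, 2-aligned)
8..12  c  (4B, 2-aligned)
12..13  f  (1B, 1-aligned)
13..14  -- padding (1B)
14..16  e  (2B, 2-aligned)
16..18  g  (2B, 2-aligned)
sizeof = 18, alignof = 2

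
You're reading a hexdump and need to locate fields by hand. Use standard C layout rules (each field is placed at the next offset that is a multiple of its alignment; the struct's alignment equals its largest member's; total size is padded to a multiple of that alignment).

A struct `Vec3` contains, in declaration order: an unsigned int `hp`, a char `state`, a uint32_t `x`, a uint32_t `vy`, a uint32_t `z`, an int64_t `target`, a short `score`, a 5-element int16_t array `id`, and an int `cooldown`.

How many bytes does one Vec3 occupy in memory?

48

0..4  hp  (4B, 4-aligned)
4..5  state  (1B, 1-aligned)
5..8  -- padding (3B)
8..12  x  (4B, 4-aligned)
12..16  vy  (4B, 4-aligned)
16..20  z  (4B, 4-aligned)
20..24  -- padding (4B)
24..32  target  (8B, 8-aligned)
32..34  score  (2B, 2-aligned)
34..44  id  (10B, 2-aligned)
44..48  cooldown  (4B, 4-aligned)
sizeof = 48, alignof = 8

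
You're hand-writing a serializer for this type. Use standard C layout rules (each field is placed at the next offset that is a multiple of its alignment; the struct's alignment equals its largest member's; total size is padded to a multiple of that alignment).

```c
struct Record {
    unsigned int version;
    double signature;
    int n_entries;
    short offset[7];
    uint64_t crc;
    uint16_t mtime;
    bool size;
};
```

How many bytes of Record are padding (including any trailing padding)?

version at 0 (size 4, align 4) → ends 4
pad 4 to align 8 for signature
signature at 8 (size 8, align 8) → ends 16
n_entries at 16 (size 4, align 4) → ends 20
offset at 20 (size 14, align 2) → ends 34
pad 6 to align 8 for crc
crc at 40 (size 8, align 8) → ends 48
mtime at 48 (size 2, align 2) → ends 50
size at 50 (size 1, align 1) → ends 51
tail pad 5 to reach multiple of 8
total 56 bytes, alignment 8
data bytes 41, size 56 → padding 15

15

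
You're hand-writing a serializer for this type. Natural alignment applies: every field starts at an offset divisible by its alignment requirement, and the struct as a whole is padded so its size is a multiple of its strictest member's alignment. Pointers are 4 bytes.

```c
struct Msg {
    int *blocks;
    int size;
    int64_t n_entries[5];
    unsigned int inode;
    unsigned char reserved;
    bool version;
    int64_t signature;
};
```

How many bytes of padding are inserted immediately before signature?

2

@0: blocks [4B, align 4] → 4
@4: size [4B, align 4] → 8
@8: n_entries [40B, align 8] → 48
@48: inode [4B, align 4] → 52
@52: reserved [1B, align 1] → 53
@53: version [1B, align 1] → 54
+2 pad (align 8)
@56: signature [8B, align 8] → 64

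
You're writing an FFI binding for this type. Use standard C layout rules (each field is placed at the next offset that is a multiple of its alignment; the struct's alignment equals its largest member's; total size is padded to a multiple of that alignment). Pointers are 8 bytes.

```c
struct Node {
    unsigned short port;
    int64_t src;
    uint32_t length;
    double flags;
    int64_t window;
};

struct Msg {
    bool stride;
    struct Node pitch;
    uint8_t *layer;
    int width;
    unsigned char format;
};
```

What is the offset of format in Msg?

60

Node: port at 0 (size 2, align 2) → ends 2; pad 6 to align 8 for src; src at 8 (size 8, align 8) → ends 16; length at 16 (size 4, align 4) → ends 20; pad 4 to align 8 for flags; flags at 24 (size 8, align 8) → ends 32; window at 32 (size 8, align 8) → ends 40; total 40 bytes, alignment 8
stride at 0 (size 1, align 1) → ends 1
pad 7 to align 8 for pitch
pitch at 8 (size 40, align 8) → ends 48
layer at 48 (size 8, align 8) → ends 56
width at 56 (size 4, align 4) → ends 60
format at 60 (size 1, align 1) → ends 61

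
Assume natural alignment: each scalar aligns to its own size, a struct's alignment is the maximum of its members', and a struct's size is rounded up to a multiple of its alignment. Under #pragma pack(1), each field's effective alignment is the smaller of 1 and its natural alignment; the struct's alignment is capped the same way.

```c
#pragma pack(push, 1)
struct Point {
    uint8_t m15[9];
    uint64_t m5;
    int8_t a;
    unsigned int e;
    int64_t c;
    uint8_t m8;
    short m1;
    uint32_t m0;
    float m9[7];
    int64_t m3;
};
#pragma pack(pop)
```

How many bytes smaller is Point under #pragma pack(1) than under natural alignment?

15

natural layout:
  0..9  m15  (9B, 1-aligned)
  9..16  -- padding (7B)
  16..24  m5  (8B, 8-aligned)
  24..25  a  (1B, 1-aligned)
  25..28  -- padding (3B)
  28..32  e  (4B, 4-aligned)
  32..40  c  (8B, 8-aligned)
  40..41  m8  (1B, 1-aligned)
  41..42  -- padding (1B)
  42..44  m1  (2B, 2-aligned)
  44..48  m0  (4B, 4-aligned)
  48..76  m9  (28B, 4-aligned)
  76..80  -- padding (4B)
  80..88  m3  (8B, 8-aligned)
  sizeof = 88, alignof = 8
packed(1) layout:
  0..9  m15  (9B, 1-aligned)
  9..17  m5  (8B, 1-aligned)
  17..18  a  (1B, 1-aligned)
  18..22  e  (4B, 1-aligned)
  22..30  c  (8B, 1-aligned)
  30..31  m8  (1B, 1-aligned)
  31..33  m1  (2B, 1-aligned)
  33..37  m0  (4B, 1-aligned)
  37..65  m9  (28B, 1-aligned)
  65..73  m3  (8B, 1-aligned)
  sizeof = 73, alignof = 1
88 − 73 = 15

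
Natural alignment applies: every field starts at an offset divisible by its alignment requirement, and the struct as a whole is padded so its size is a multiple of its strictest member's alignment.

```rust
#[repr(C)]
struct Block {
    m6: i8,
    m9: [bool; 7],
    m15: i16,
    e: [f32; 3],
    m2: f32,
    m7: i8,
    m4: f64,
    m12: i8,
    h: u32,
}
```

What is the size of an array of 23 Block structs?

0..1  m6  (1B, 1-aligned)
1..8  m9  (7B, 1-aligned)
8..10  m15  (2B, 2-aligned)
10..12  -- padding (2B)
12..24  e  (12B, 4-aligned)
24..28  m2  (4B, 4-aligned)
28..29  m7  (1B, 1-aligned)
29..32  -- padding (3B)
32..40  m4  (8B, 8-aligned)
40..41  m12  (1B, 1-aligned)
41..44  -- padding (3B)
44..48  h  (4B, 4-aligned)
sizeof = 48, alignof = 8
array of 23: 23 × 48 = 1104

1104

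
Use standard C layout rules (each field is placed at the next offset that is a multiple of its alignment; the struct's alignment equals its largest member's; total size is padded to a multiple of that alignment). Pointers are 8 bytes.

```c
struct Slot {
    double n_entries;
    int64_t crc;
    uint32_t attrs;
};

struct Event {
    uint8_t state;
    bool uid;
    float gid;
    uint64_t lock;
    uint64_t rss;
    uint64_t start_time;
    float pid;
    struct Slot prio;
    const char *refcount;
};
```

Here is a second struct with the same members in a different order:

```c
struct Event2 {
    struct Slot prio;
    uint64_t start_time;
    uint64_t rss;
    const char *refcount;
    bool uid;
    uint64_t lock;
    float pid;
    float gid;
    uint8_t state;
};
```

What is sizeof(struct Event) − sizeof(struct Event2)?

Slot: n_entries at 0 (size 8, align 8) → ends 8; crc at 8 (size 8, align 8) → ends 16; attrs at 16 (size 4, align 4) → ends 20; tail pad 4 to reach multiple of 8; total 24 bytes, alignment 8
state at 0 (size 1, align 1) → ends 1
uid at 1 (size 1, align 1) → ends 2
pad 2 to align 4 for gid
gid at 4 (size 4, align 4) → ends 8
lock at 8 (size 8, align 8) → ends 16
rss at 16 (size 8, align 8) → ends 24
start_time at 24 (size 8, align 8) → ends 32
pid at 32 (size 4, align 4) → ends 36
pad 4 to align 8 for prio
prio at 40 (size 24, align 8) → ends 64
refcount at 64 (size 8, align 8) → ends 72
total 72 bytes, alignment 8
— Event2 —
prio at 0 (size 24, align 8) → ends 24
start_time at 24 (size 8, align 8) → ends 32
rss at 32 (size 8, align 8) → ends 40
refcount at 40 (size 8, align 8) → ends 48
uid at 48 (size 1, align 1) → ends 49
pad 7 to align 8 for lock
lock at 56 (size 8, align 8) → ends 64
pid at 64 (size 4, align 4) → ends 68
gid at 68 (size 4, align 4) → ends 72
state at 72 (size 1, align 1) → ends 73
tail pad 7 to reach multiple of 8
total 80 bytes, alignment 8
72 − 80 = -8

-8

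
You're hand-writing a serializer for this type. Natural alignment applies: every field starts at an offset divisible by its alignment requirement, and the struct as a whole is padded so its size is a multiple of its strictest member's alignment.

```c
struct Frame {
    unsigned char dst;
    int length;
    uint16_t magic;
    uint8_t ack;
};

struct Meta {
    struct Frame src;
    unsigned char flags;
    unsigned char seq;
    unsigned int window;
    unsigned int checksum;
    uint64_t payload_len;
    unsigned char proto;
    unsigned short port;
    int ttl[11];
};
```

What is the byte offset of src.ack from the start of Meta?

10

Frame: 0..1  dst  (1B, 1-aligned); 1..4  -- padding (3B); 4..8  length  (4B, 4-aligned); 8..10  magic  (2B, 2-aligned); 10..11  ack  (1B, 1-aligned); 11..12  -- tail padding (1B); sizeof = 12, alignof = 4
0..12  src  (12B, 4-aligned)
within Frame: ack at 10
0 + 10 = 10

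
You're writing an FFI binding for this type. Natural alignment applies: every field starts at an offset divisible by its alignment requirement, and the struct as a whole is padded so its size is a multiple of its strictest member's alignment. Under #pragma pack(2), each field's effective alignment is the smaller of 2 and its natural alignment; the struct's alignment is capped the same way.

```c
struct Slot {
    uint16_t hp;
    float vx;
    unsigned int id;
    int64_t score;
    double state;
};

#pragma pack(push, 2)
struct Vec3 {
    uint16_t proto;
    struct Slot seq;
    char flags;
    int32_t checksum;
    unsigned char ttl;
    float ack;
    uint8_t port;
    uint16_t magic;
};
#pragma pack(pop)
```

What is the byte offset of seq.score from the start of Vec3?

Slot: 0..2  hp  (2B, 2-aligned); 2..4  -- padding (2B); 4..8  vx  (4B, 4-aligned); 8..12  id  (4B, 4-aligned); 12..16  -- padding (4B); 16..24  score  (8B, 8-aligned); 24..32  state  (8B, 8-aligned); sizeof = 32, alignof = 8
0..2  proto  (2B, 2-aligned)
2..34  seq  (32B, 2-aligned)
within Slot: score at 16
2 + 16 = 18

18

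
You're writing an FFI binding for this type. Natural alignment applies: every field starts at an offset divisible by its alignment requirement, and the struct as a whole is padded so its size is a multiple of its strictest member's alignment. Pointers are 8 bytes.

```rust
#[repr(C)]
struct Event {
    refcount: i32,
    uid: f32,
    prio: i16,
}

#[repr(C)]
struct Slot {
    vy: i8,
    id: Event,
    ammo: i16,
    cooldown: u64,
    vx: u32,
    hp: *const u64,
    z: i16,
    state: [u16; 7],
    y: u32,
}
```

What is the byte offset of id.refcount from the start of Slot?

Event: @0: refcount [4B, align 4] → 4; @4: uid [4B, align 4] → 8; @8: prio [2B, align 2] → 10; +2 tail pad (align 4); size 12, align 4
@0: vy [1B, align 1] → 1
+3 pad (align 4)
@4: id [12B, align 4] → 16
within Event: refcount at 0
4 + 0 = 4

4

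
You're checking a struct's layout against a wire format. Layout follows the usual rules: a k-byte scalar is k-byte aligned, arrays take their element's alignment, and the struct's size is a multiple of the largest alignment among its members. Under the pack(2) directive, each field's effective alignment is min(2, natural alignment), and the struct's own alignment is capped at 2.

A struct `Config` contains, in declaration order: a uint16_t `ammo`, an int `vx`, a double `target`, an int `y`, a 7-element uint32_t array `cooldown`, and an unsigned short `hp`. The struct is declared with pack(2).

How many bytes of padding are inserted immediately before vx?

0

ammo at 0 (size 2, align 2) → ends 2
vx at 2 (size 4, align 2) → ends 6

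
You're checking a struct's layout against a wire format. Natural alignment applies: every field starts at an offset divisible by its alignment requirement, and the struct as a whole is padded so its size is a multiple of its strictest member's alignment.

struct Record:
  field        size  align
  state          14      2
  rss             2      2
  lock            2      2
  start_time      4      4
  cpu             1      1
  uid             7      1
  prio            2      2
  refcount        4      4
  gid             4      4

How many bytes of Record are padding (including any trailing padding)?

4

state at 0 (size 14, align 2) → ends 14
rss at 14 (size 2, align 2) → ends 16
lock at 16 (size 2, align 2) → ends 18
pad 2 to align 4 for start_time
start_time at 20 (size 4, align 4) → ends 24
cpu at 24 (size 1, align 1) → ends 25
uid at 25 (size 7, align 1) → ends 32
prio at 32 (size 2, align 2) → ends 34
pad 2 to align 4 for refcount
refcount at 36 (size 4, align 4) → ends 40
gid at 40 (size 4, align 4) → ends 44
total 44 bytes, alignment 4
data bytes 40, size 44 → padding 4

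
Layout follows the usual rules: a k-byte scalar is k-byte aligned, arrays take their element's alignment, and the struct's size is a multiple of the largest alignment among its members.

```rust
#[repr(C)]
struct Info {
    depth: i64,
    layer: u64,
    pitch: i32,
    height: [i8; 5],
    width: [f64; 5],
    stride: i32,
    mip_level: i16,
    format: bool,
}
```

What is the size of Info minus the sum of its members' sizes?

@0: depth [8B, align 8] → 8
@8: layer [8B, align 8] → 16
@16: pitch [4B, align 4] → 20
@20: height [5B, align 1] → 25
+7 pad (align 8)
@32: width [40B, align 8] → 72
@72: stride [4B, align 4] → 76
@76: mip_level [2B, align 2] → 78
@78: format [1B, align 1] → 79
+1 tail pad (align 8)
size 80, align 8
data bytes 72, size 80 → padding 8

8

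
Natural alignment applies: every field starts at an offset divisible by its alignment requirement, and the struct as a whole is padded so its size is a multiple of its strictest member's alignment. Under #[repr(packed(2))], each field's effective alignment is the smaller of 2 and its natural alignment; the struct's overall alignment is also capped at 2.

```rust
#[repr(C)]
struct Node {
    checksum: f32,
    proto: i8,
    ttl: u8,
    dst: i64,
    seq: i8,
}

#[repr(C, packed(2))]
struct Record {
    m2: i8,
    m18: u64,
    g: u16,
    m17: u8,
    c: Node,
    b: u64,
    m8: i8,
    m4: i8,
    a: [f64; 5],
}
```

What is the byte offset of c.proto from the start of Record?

Node: checksum at 0 (size 4, align 4) → ends 4; proto at 4 (size 1, align 1) → ends 5; ttl at 5 (size 1, align 1) → ends 6; pad 2 to align 8 for dst; dst at 8 (size 8, align 8) → ends 16; seq at 16 (size 1, align 1) → ends 17; tail pad 7 to reach multiple of 8; total 24 bytes, alignment 8
m2 at 0 (size 1, align 1) → ends 1
pad 1 to align 2 for m18
m18 at 2 (size 8, align 2) → ends 10
g at 10 (size 2, align 2) → ends 12
m17 at 12 (size 1, align 1) → ends 13
pad 1 to align 2 for c
c at 14 (size 24, align 2) → ends 38
within Node: proto at 4
14 + 4 = 18

18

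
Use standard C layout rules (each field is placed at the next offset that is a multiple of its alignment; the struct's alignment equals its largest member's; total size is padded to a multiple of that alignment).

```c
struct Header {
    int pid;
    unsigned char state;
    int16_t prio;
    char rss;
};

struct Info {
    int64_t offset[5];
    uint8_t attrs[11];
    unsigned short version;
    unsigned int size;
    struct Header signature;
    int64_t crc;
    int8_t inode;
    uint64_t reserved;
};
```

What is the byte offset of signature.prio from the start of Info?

Header: pid at 0 (size 4, align 4) → ends 4; state at 4 (size 1, align 1) → ends 5; pad 1 to align 2 for prio; prio at 6 (size 2, align 2) → ends 8; rss at 8 (size 1, align 1) → ends 9; tail pad 3 to reach multiple of 4; total 12 bytes, alignment 4
offset at 0 (size 40, align 8) → ends 40
attrs at 40 (size 11, align 1) → ends 51
pad 1 to align 2 for version
version at 52 (size 2, align 2) → ends 54
pad 2 to align 4 for size
size at 56 (size 4, align 4) → ends 60
signature at 60 (size 12, align 4) → ends 72
within Header: prio at 6
60 + 6 = 66

66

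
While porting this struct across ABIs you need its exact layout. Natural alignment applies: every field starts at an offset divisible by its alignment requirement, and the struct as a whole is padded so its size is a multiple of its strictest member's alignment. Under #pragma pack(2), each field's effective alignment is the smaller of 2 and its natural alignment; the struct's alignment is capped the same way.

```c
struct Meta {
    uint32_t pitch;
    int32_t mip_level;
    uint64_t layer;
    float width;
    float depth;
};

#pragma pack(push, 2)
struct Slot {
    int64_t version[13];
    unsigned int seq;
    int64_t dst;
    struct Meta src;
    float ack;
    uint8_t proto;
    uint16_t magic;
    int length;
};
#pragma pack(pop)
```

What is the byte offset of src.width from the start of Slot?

Meta: @0: pitch [4B, align 4] → 4; @4: mip_level [4B, align 4] → 8; @8: layer [8B, align 8] → 16; @16: width [4B, align 4] → 20; @20: depth [4B, align 4] → 24; size 24, align 8
@0: version [104B, align 2] → 104
@104: seq [4B, align 2] → 108
@108: dst [8B, align 2] → 116
@116: src [24B, align 2] → 140
within Meta: width at 16
116 + 16 = 132

132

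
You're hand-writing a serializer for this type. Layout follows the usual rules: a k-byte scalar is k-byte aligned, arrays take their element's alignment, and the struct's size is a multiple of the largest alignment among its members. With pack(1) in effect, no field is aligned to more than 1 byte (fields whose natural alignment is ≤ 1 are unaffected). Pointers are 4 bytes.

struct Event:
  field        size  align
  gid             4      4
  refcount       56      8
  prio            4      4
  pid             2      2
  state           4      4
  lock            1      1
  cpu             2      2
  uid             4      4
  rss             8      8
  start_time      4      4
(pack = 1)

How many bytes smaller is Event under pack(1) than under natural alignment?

natural layout:
  gid at 0 (size 4, align 4) → ends 4
  pad 4 to align 8 for refcount
  refcount at 8 (size 56, align 8) → ends 64
  prio at 64 (size 4, align 4) → ends 68
  pid at 68 (size 2, align 2) → ends 70
  pad 2 to align 4 for state
  state at 72 (size 4, align 4) → ends 76
  lock at 76 (size 1, align 1) → ends 77
  pad 1 to align 2 for cpu
  cpu at 78 (size 2, align 2) → ends 80
  uid at 80 (size 4, align 4) → ends 84
  pad 4 to align 8 for rss
  rss at 88 (size 8, align 8) → ends 96
  start_time at 96 (size 4, align 4) → ends 100
  tail pad 4 to reach multiple of 8
  total 104 bytes, alignment 8
packed(1) layout:
  gid at 0 (size 4, align 1) → ends 4
  refcount at 4 (size 56, align 1) → ends 60
  prio at 60 (size 4, align 1) → ends 64
  pid at 64 (size 2, align 1) → ends 66
  state at 66 (size 4, align 1) → ends 70
  lock at 70 (size 1, align 1) → ends 71
  cpu at 71 (size 2, align 1) → ends 73
  uid at 73 (size 4, align 1) → ends 77
  rss at 77 (size 8, align 1) → ends 85
  start_time at 85 (size 4, align 1) → ends 89
  total 89 bytes, alignment 1
104 − 89 = 15

15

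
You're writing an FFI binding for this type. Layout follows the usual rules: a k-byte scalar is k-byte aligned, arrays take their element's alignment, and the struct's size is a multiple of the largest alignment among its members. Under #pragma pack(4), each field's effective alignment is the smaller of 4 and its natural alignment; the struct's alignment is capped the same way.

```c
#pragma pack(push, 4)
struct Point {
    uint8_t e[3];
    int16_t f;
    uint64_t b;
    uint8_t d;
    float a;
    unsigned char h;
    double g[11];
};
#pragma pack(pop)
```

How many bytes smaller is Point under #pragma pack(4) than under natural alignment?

4

natural layout:
  @0: e [3B, align 1] → 3
  +1 pad (align 2)
  @4: f [2B, align 2] → 6
  +2 pad (align 8)
  @8: b [8B, align 8] → 16
  @16: d [1B, align 1] → 17
  +3 pad (align 4)
  @20: a [4B, align 4] → 24
  @24: h [1B, align 1] → 25
  +7 pad (align 8)
  @32: g [88B, align 8] → 120
  size 120, align 8
packed(4) layout:
  @0: e [3B, align 1] → 3
  +1 pad (align 2)
  @4: f [2B, align 2] → 6
  +2 pad (align 4)
  @8: b [8B, align 4] → 16
  @16: d [1B, align 1] → 17
  +3 pad (align 4)
  @20: a [4B, align 4] → 24
  @24: h [1B, align 1] → 25
  +3 pad (align 4)
  @28: g [88B, align 4] → 116
  size 116, align 4
120 − 116 = 4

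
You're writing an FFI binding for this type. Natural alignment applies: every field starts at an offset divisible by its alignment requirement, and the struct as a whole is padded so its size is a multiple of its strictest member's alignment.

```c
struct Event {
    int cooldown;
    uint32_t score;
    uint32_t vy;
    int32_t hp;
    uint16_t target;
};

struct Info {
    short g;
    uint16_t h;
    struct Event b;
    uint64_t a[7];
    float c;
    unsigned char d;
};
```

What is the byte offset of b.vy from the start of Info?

12

Event: 0..4  cooldown  (4B, 4-aligned); 4..8  score  (4B, 4-aligned); 8..12  vy  (4B, 4-aligned); 12..16  hp  (4B, 4-aligned); 16..18  target  (2B, 2-aligned); 18..20  -- tail padding (2B); sizeof = 20, alignof = 4
0..2  g  (2B, 2-aligned)
2..4  h  (2B, 2-aligned)
4..24  b  (20B, 4-aligned)
within Event: vy at 8
4 + 8 = 12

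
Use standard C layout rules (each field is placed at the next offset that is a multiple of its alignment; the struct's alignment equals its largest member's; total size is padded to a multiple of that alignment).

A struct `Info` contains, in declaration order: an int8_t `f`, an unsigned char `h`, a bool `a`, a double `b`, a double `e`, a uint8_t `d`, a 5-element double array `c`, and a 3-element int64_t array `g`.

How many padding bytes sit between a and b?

5

0..1  f  (1B, 1-aligned)
1..2  h  (1B, 1-aligned)
2..3  a  (1B, 1-aligned)
3..8  -- padding (5B)
8..16  b  (8B, 8-aligned)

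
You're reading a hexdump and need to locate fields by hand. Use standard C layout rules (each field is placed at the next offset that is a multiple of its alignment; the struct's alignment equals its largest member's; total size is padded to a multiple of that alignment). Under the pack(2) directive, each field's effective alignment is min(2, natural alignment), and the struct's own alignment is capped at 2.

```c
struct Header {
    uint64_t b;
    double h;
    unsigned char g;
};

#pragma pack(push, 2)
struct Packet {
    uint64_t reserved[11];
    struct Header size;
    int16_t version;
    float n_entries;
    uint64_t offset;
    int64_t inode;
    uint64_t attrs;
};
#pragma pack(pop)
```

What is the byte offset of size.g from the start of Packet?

104

Header: @0: b [8B, align 8] → 8; @8: h [8B, align 8] → 16; @16: g [1B, align 1] → 17; +7 tail pad (align 8); size 24, align 8
@0: reserved [88B, align 2] → 88
@88: size [24B, align 2] → 112
within Header: g at 16
88 + 16 = 104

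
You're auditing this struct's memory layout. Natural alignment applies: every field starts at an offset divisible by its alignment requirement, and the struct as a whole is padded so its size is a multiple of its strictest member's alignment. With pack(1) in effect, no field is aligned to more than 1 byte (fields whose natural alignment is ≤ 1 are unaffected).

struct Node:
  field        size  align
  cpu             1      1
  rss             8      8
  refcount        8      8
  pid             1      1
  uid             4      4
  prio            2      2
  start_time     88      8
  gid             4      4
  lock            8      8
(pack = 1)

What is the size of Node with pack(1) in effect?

@0: cpu [1B, align 1] → 1
@1: rss [8B, align 1] → 9
@9: refcount [8B, align 1] → 17
@17: pid [1B, align 1] → 18
@18: uid [4B, align 1] → 22
@22: prio [2B, align 1] → 24
@24: start_time [88B, align 1] → 112
@112: gid [4B, align 1] → 116
@116: lock [8B, align 1] → 124
size 124, align 1

124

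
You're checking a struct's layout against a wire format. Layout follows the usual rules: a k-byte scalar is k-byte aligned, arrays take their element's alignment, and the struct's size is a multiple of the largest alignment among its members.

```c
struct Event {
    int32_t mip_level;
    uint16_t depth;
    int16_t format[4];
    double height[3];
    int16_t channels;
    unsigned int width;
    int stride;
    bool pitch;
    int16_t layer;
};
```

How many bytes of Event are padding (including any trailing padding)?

@0: mip_level [4B, align 4] → 4
@4: depth [2B, align 2] → 6
@6: format [8B, align 2] → 14
+2 pad (align 8)
@16: height [24B, align 8] → 40
@40: channels [2B, align 2] → 42
+2 pad (align 4)
@44: width [4B, align 4] → 48
@48: stride [4B, align 4] → 52
@52: pitch [1B, align 1] → 53
+1 pad (align 2)
@54: layer [2B, align 2] → 56
size 56, align 8
data bytes 51, size 56 → padding 5

5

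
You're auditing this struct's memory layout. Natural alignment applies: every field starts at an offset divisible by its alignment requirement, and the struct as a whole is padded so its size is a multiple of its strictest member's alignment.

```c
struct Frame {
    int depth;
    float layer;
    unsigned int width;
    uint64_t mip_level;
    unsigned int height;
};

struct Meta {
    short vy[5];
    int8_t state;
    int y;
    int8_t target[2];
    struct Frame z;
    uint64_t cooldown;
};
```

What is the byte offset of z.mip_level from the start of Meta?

40

Frame: 0..4  depth  (4B, 4-aligned); 4..8  layer  (4B, 4-aligned); 8..12  width  (4B, 4-aligned); 12..16  -- padding (4B); 16..24  mip_level  (8B, 8-aligned); 24..28  height  (4B, 4-aligned); 28..32  -- tail padding (4B); sizeof = 32, alignof = 8
0..10  vy  (10B, 2-aligned)
10..11  state  (1B, 1-aligned)
11..12  -- padding (1B)
12..16  y  (4B, 4-aligned)
16..18  target  (2B, 1-aligned)
18..24  -- padding (6B)
24..56  z  (32B, 8-aligned)
within Frame: mip_level at 16
24 + 16 = 40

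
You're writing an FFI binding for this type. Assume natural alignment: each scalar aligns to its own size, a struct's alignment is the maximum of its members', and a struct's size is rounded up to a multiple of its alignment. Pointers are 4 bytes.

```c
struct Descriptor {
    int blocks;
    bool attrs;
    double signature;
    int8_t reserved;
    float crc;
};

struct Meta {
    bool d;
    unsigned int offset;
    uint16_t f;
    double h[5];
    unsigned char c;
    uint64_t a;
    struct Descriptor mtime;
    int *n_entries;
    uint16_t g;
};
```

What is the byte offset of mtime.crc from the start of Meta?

Descriptor: @0: blocks [4B, align 4] → 4; @4: attrs [1B, align 1] → 5; +3 pad (align 8); @8: signature [8B, align 8] → 16; @16: reserved [1B, align 1] → 17; +3 pad (align 4); @20: crc [4B, align 4] → 24; size 24, align 8
@0: d [1B, align 1] → 1
+3 pad (align 4)
@4: offset [4B, align 4] → 8
@8: f [2B, align 2] → 10
+6 pad (align 8)
@16: h [40B, align 8] → 56
@56: c [1B, align 1] → 57
+7 pad (align 8)
@64: a [8B, align 8] → 72
@72: mtime [24B, align 8] → 96
within Descriptor: crc at 20
72 + 20 = 92

92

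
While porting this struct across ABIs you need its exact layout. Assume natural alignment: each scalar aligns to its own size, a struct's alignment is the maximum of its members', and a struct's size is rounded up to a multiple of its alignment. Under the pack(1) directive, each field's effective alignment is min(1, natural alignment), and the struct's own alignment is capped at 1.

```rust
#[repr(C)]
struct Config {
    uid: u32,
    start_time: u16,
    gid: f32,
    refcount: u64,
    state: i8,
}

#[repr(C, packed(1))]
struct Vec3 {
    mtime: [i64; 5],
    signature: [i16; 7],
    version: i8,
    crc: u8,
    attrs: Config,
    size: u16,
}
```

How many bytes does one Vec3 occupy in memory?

90

Config: uid at 0 (size 4, align 4) → ends 4; start_time at 4 (size 2, align 2) → ends 6; pad 2 to align 4 for gid; gid at 8 (size 4, align 4) → ends 12; pad 4 to align 8 for refcount; refcount at 16 (size 8, align 8) → ends 24; state at 24 (size 1, align 1) → ends 25; tail pad 7 to reach multiple of 8; total 32 bytes, alignment 8
mtime at 0 (size 40, align 1) → ends 40
signature at 40 (size 14, align 1) → ends 54
version at 54 (size 1, align 1) → ends 55
crc at 55 (size 1, align 1) → ends 56
attrs at 56 (size 32, align 1) → ends 88
size at 88 (size 2, align 1) → ends 90
total 90 bytes, alignment 1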